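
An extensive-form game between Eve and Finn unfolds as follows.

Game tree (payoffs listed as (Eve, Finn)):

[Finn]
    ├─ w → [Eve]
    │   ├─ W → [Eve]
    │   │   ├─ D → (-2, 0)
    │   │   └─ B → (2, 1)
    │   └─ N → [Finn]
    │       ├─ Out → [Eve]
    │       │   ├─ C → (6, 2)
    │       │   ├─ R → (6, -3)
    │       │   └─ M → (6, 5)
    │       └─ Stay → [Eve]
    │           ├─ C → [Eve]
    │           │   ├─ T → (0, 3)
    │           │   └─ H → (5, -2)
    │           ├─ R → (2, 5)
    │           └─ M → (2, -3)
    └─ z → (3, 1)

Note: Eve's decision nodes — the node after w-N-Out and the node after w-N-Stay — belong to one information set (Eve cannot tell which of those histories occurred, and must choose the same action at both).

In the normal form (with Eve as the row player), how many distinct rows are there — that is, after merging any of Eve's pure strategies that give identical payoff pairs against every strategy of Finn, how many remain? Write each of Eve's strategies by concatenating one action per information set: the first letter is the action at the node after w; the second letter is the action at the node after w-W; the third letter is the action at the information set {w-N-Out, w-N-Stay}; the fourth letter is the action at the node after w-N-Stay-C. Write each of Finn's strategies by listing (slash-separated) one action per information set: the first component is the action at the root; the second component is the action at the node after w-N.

6

Eve has 24 pure strategies: WDCT, WDCH, WDRT, WDRH, WDMT, WDMH, WBCT, WBCH, WBRT, WBRH, WBMT, WBMH, NDCT, NDCH, NDRT, NDRH, NDMT, NDMH, NBCT, NBCH, NBRT, NBRH, NBMT, NBMH. Columns: w/Out, w/Stay, z/Out, z/Stay.
{WDCT, WDCH, WDRT, WDRH, WDMT, WDMH} → row (-2,0) (-2,0) (3,1) (3,1)
{WBCT, WBCH, WBRT, WBRH, WBMT, WBMH} → row (2,1) (2,1) (3,1) (3,1)
{NDCT, NBCT} → row (6,2) (0,3) (3,1) (3,1)
{NDCH, NBCH} → row (6,2) (5,-2) (3,1) (3,1)
{NDRT, NDRH, NBRT, NBRH} → row (6,-3) (2,5) (3,1) (3,1)
{NDMT, NDMH, NBMT, NBMH} → row (6,5) (2,-3) (3,1) (3,1)
That's 6 distinct rows out of 24 strategies.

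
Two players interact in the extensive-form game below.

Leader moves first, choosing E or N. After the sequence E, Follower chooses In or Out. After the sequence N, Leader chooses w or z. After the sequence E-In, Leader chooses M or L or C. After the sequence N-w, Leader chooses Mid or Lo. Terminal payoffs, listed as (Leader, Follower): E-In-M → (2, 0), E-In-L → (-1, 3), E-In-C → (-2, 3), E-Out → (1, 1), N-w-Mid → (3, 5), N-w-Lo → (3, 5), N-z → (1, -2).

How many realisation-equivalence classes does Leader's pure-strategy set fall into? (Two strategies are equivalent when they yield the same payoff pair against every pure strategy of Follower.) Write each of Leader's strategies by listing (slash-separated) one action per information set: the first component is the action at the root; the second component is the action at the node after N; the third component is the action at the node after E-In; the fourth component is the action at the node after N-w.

5

Leader has 24 pure strategies: E/w/M/Mid, E/w/M/Lo, E/w/L/Mid, E/w/L/Lo, E/w/C/Mid, E/w/C/Lo, E/z/M/Mid, E/z/M/Lo, E/z/L/Mid, E/z/L/Lo, E/z/C/Mid, E/z/C/Lo, N/w/M/Mid, N/w/M/Lo, N/w/L/Mid, N/w/L/Lo, N/w/C/Mid, N/w/C/Lo, N/z/M/Mid, N/z/M/Lo, N/z/L/Mid, N/z/L/Lo, N/z/C/Mid, N/z/C/Lo. Columns: In, Out.
{E/w/M/Mid, E/w/M/Lo, E/z/M/Mid, E/z/M/Lo} → row (2,0) (1,1)
{E/w/L/Mid, E/w/L/Lo, E/z/L/Mid, E/z/L/Lo} → row (-1,3) (1,1)
{E/w/C/Mid, E/w/C/Lo, E/z/C/Mid, E/z/C/Lo} → row (-2,3) (1,1)
{N/w/M/Mid, N/w/M/Lo, N/w/L/Mid, N/w/L/Lo, N/w/C/Mid, N/w/C/Lo} → row (3,5) (3,5)
{N/z/M/Mid, N/z/M/Lo, N/z/L/Mid, N/z/L/Lo, N/z/C/Mid, N/z/C/Lo} → row (1,-2) (1,-2)
That's 5 distinct rows out of 24 strategies.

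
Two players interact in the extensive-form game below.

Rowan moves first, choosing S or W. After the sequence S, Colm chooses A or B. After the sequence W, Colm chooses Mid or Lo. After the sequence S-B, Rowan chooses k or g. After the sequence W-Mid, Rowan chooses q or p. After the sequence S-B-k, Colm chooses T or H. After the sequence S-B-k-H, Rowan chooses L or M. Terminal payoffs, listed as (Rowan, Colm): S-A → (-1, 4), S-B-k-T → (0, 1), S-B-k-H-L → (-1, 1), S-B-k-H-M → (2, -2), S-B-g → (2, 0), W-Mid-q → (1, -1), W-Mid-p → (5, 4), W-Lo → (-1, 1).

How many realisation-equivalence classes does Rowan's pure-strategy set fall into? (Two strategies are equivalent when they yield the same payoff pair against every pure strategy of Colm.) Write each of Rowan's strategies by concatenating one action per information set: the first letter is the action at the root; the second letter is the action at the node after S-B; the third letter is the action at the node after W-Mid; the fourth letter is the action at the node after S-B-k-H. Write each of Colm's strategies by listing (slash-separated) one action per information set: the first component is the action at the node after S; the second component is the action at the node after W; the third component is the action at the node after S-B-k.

5

Rowan has 16 pure strategies: SkqL, SkqM, SkpL, SkpM, SgqL, SgqM, SgpL, SgpM, WkqL, WkqM, WkpL, WkpM, WgqL, WgqM, WgpL, WgpM. Columns: A/Mid/T, A/Mid/H, A/Lo/T, A/Lo/H, B/Mid/T, B/Mid/H, B/Lo/T, B/Lo/H.
{SkqL, SkpL} → row (-1,4) (-1,4) (-1,4) (-1,4) (0,1) (-1,1) (0,1) (-1,1)
{SkqM, SkpM} → row (-1,4) (-1,4) (-1,4) (-1,4) (0,1) (2,-2) (0,1) (2,-2)
{SgqL, SgqM, SgpL, SgpM} → row (-1,4) (-1,4) (-1,4) (-1,4) (2,0) (2,0) (2,0) (2,0)
{WkqL, WkqM, WgqL, WgqM} → row (1,-1) (1,-1) (-1,1) (-1,1) (1,-1) (1,-1) (-1,1) (-1,1)
{WkpL, WkpM, WgpL, WgpM} → row (5,4) (5,4) (-1,1) (-1,1) (5,4) (5,4) (-1,1) (-1,1)
That's 5 distinct rows out of 16 strategies.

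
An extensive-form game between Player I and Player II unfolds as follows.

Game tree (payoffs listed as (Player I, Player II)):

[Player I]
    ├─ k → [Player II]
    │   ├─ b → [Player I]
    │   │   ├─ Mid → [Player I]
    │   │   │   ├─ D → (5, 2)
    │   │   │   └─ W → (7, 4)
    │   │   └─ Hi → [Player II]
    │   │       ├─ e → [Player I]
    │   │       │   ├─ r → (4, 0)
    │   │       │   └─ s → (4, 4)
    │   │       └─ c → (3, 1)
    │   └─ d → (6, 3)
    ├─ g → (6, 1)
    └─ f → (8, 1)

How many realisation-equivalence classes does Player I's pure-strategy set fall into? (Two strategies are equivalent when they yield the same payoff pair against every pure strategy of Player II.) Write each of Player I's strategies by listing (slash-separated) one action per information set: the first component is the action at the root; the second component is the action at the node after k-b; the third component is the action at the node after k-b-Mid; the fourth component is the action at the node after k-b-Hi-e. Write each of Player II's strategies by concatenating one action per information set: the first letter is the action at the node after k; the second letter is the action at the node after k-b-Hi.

Player I has 24 pure strategies: k/Mid/D/r, k/Mid/D/s, k/Mid/W/r, k/Mid/W/s, k/Hi/D/r, k/Hi/D/s, k/Hi/W/r, k/Hi/W/s, g/Mid/D/r, g/Mid/D/s, g/Mid/W/r, g/Mid/W/s, g/Hi/D/r, g/Hi/D/s, g/Hi/W/r, g/Hi/W/s, f/Mid/D/r, f/Mid/D/s, f/Mid/W/r, f/Mid/W/s, f/Hi/D/r, f/Hi/D/s, f/Hi/W/r, f/Hi/W/s. Columns: be, bc, de, dc.
{k/Mid/D/r, k/Mid/D/s} → row (5,2) (5,2) (6,3) (6,3)
{k/Mid/W/r, k/Mid/W/s} → row (7,4) (7,4) (6,3) (6,3)
{k/Hi/D/r, k/Hi/W/r} → row (4,0) (3,1) (6,3) (6,3)
{k/Hi/D/s, k/Hi/W/s} → row (4,4) (3,1) (6,3) (6,3)
{g/Mid/D/r, g/Mid/D/s, g/Mid/W/r, g/Mid/W/s, g/Hi/D/r, g/Hi/D/s, g/Hi/W/r, g/Hi/W/s} → row (6,1) (6,1) (6,1) (6,1)
{f/Mid/D/r, f/Mid/D/s, f/Mid/W/r, f/Mid/W/s, f/Hi/D/r, f/Hi/D/s, f/Hi/W/r, f/Hi/W/s} → row (8,1) (8,1) (8,1) (8,1)
That's 6 distinct rows out of 24 strategies.

6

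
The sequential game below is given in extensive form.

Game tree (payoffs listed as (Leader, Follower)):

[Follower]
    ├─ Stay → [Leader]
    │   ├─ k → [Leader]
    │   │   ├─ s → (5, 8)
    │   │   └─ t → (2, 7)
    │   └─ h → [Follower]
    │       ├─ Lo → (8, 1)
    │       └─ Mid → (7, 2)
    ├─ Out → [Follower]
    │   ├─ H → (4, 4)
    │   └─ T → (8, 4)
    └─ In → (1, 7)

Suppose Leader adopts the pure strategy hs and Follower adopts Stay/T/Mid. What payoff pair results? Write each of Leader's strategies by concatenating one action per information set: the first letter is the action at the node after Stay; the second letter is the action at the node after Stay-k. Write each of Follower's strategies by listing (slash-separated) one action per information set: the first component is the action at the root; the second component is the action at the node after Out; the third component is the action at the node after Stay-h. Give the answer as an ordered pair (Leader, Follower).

(7, 2)

Trace the play path from the root:
  Follower plays Stay
  Leader plays h at [Stay]
  Follower plays Mid at [Stay-h]
→ terminal payoff (7, 2).
(Leader's choice at the node after Stay-k is never reached on this path, so it doesn't affect the outcome.)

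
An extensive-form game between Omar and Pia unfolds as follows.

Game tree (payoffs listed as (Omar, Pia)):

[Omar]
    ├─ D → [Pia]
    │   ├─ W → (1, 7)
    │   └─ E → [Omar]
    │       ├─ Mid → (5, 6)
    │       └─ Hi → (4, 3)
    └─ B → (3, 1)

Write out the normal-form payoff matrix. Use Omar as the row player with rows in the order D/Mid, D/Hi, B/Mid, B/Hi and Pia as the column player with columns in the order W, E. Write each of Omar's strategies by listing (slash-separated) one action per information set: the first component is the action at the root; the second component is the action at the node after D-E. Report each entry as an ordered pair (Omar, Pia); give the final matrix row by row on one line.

             W        E
D/Mid    (1,7)    (5,6)
 D/Hi    (1,7)    (4,3)
B/Mid    (3,1)    (3,1)
 B/Hi    (3,1)    (3,1)

D/Mid: (1,7) (5,6) | D/Hi: (1,7) (4,3) | B/Mid: (3,1) (3,1) | B/Hi: (3,1) (3,1)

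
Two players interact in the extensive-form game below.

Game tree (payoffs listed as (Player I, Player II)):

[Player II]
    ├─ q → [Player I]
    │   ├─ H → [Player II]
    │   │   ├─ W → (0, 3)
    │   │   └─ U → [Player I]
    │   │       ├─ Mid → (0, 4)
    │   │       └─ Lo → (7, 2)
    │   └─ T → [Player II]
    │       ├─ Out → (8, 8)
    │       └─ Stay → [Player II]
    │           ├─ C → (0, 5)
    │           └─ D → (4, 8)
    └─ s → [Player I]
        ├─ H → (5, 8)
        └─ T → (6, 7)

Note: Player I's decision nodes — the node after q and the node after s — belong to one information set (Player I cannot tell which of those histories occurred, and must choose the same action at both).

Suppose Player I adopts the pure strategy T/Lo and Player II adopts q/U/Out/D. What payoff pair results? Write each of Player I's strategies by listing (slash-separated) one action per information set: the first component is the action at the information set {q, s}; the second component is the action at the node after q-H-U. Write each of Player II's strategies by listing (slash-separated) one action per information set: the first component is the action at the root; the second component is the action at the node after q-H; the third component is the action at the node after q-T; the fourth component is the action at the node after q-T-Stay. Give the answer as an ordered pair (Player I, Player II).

Trace the play path from the root:
  Player II plays q
  Player I plays T at [q]
  Player II plays Out at [q-T]
→ terminal payoff (8, 8).
(Player I's choice at the node after q-H-U is never reached on this path, so it doesn't affect the outcome.)

(8, 8)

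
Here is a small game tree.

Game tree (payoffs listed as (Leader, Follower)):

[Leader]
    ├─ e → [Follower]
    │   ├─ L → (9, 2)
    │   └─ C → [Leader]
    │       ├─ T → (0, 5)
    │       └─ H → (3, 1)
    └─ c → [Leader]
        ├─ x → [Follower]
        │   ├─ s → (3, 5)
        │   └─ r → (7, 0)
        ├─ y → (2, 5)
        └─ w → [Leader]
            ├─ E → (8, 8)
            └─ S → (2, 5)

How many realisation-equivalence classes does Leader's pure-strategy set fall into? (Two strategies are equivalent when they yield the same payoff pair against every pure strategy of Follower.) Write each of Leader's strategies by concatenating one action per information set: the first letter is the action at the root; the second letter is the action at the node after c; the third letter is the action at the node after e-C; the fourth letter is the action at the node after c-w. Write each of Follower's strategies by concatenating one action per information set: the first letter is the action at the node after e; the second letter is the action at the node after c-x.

Leader has 24 pure strategies: exTE, exTS, exHE, exHS, eyTE, eyTS, eyHE, eyHS, ewTE, ewTS, ewHE, ewHS, cxTE, cxTS, cxHE, cxHS, cyTE, cyTS, cyHE, cyHS, cwTE, cwTS, cwHE, cwHS. Columns: Ls, Lr, Cs, Cr.
{exTE, exTS, eyTE, eyTS, ewTE, ewTS} → row (9,2) (9,2) (0,5) (0,5)
{exHE, exHS, eyHE, eyHS, ewHE, ewHS} → row (9,2) (9,2) (3,1) (3,1)
{cxTE, cxTS, cxHE, cxHS} → row (3,5) (7,0) (3,5) (7,0)
{cyTE, cyTS, cyHE, cyHS, cwTS, cwHS} → row (2,5) (2,5) (2,5) (2,5)
{cwTE, cwHE} → row (8,8) (8,8) (8,8) (8,8)
That's 5 distinct rows out of 24 strategies.

5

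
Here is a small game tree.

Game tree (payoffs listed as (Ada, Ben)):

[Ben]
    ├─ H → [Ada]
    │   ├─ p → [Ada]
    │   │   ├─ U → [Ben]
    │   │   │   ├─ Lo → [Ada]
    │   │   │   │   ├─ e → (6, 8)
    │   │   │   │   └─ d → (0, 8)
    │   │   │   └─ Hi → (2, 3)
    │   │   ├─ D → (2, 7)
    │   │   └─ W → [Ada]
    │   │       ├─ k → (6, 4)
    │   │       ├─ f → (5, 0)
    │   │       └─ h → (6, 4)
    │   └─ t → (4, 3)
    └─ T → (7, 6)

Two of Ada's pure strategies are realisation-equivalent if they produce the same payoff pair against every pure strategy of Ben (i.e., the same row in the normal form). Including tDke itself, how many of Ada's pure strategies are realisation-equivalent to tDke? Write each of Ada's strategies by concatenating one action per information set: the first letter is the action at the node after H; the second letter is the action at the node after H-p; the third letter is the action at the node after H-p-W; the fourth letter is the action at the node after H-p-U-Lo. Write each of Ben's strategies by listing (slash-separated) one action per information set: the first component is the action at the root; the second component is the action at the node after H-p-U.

Row for tDke (columns H/Lo, H/Hi, T/Lo, T/Hi): (4,3) (4,3) (7,6) (7,6).
Under tDke, Ada's choice at the node after H-p and at the node after H-p-W and at the node after H-p-U-Lo can never be reached regardless of what Ben does, so varying those choices leaves every outcome unchanged.
Holding the reachable choices fixed and varying the unreachable ones freely already gives 3 × 3 × 2 = 18 equivalent strategies.
No other strategy reproduces this row, so those 18 are the full class: tUke, tUkd, tUfe, tUfd, tUhe, tUhd, tDke, tDkd, tDfe, tDfd, tDhe, tDhd, tWke, tWkd, tWfe, tWfd, tWhe, tWhd.

18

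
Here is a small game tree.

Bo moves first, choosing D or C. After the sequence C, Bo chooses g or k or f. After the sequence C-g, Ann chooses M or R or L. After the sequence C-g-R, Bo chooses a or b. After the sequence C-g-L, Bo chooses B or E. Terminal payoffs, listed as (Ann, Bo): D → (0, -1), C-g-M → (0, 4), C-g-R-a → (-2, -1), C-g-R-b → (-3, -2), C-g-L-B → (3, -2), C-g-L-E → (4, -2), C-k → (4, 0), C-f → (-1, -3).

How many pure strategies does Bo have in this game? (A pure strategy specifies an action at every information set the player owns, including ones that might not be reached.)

24

Bo owns the root with actions {D, C} — two choices.
Bo owns the node after C with actions {g, k, f} — three choices.
Bo owns the node after C-g-R with actions {a, b} — two choices.
Bo owns the node after C-g-L with actions {B, E} — two choices.
A pure strategy fixes one action at each information set independently, so the count is the product 2 × 3 × 2 × 2 = 24.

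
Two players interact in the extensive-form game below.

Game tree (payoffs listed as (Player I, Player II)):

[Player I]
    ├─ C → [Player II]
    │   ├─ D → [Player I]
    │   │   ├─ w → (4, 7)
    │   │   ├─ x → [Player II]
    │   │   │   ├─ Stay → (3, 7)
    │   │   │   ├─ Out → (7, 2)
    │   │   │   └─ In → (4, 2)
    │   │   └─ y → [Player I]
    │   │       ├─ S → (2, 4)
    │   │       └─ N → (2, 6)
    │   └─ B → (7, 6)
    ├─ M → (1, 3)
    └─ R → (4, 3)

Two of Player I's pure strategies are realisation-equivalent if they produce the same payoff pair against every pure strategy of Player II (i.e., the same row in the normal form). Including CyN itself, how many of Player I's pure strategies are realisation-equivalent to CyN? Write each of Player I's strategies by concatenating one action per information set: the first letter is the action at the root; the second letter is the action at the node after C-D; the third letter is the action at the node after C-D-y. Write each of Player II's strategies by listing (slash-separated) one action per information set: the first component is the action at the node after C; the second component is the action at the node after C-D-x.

Row for CyN (columns D/Stay, D/Out, D/In, B/Stay, B/Out, B/In): (2,6) (2,6) (2,6) (7,6) (7,6) (7,6).
Every one of Player I's information sets is on the play path for some reply by Player II when Player I follows CyN.
Changing the action at any of them therefore changes at least one column, so only CyN itself gives this row.

1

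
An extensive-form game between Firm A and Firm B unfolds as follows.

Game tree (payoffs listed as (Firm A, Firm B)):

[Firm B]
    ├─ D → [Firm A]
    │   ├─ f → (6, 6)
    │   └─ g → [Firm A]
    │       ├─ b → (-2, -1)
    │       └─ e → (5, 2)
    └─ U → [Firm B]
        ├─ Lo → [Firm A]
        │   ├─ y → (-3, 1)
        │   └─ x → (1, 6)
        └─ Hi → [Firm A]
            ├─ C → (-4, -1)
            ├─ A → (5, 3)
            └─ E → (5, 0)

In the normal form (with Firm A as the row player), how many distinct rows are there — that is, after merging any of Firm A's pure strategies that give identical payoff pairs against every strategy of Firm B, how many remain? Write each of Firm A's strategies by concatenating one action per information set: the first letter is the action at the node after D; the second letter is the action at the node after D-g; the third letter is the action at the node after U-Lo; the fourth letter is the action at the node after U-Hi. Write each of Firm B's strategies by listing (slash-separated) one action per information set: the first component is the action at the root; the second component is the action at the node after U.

Firm A has 24 pure strategies: fbyC, fbyA, fbyE, fbxC, fbxA, fbxE, feyC, feyA, feyE, fexC, fexA, fexE, gbyC, gbyA, gbyE, gbxC, gbxA, gbxE, geyC, geyA, geyE, gexC, gexA, gexE. Columns: D/Lo, D/Hi, U/Lo, U/Hi.
{fbyC, feyC} → row (6,6) (6,6) (-3,1) (-4,-1)
{fbyA, feyA} → row (6,6) (6,6) (-3,1) (5,3)
{fbyE, feyE} → row (6,6) (6,6) (-3,1) (5,0)
{fbxC, fexC} → row (6,6) (6,6) (1,6) (-4,-1)
{fbxA, fexA} → row (6,6) (6,6) (1,6) (5,3)
{fbxE, fexE} → row (6,6) (6,6) (1,6) (5,0)
{gbyC} → row (-2,-1) (-2,-1) (-3,1) (-4,-1)
{gbyA} → row (-2,-1) (-2,-1) (-3,1) (5,3)
{gbyE} → row (-2,-1) (-2,-1) (-3,1) (5,0)
{gbxC} → row (-2,-1) (-2,-1) (1,6) (-4,-1)
{gbxA} → row (-2,-1) (-2,-1) (1,6) (5,3)
{gbxE} → row (-2,-1) (-2,-1) (1,6) (5,0)
{geyC} → row (5,2) (5,2) (-3,1) (-4,-1)
{geyA} → row (5,2) (5,2) (-3,1) (5,3)
{geyE} → row (5,2) (5,2) (-3,1) (5,0)
{gexC} → row (5,2) (5,2) (1,6) (-4,-1)
{gexA} → row (5,2) (5,2) (1,6) (5,3)
{gexE} → row (5,2) (5,2) (1,6) (5,0)
That's 18 distinct rows out of 24 strategies.

18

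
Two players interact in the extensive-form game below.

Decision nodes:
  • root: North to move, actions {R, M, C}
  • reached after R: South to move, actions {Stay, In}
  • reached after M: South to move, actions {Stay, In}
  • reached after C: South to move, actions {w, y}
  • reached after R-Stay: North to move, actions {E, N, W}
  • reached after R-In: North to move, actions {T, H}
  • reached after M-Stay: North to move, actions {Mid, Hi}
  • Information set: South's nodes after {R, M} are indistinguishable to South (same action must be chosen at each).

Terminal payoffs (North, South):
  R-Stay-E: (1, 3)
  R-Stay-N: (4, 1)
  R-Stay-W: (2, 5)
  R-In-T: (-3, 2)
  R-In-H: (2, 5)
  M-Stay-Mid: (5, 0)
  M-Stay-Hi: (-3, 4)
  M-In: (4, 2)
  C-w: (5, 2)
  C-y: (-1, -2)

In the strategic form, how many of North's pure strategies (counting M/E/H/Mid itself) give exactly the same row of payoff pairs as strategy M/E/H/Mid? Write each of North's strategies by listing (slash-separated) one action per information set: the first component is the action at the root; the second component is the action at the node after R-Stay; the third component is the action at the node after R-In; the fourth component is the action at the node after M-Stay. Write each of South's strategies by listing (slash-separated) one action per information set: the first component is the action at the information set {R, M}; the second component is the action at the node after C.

6

Row for M/E/H/Mid (columns Stay/w, Stay/y, In/w, In/y): (5,0) (5,0) (4,2) (4,2).
Under M/E/H/Mid, North's choice at the node after R-Stay and at the node after R-In can never be reached regardless of what South does, so varying those choices leaves every outcome unchanged.
Holding the reachable choices fixed and varying the unreachable ones freely already gives 3 × 2 = 6 equivalent strategies.
No other strategy reproduces this row, so those 6 are the full class: M/E/T/Mid, M/E/H/Mid, M/N/T/Mid, M/N/H/Mid, M/W/T/Mid, M/W/H/Mid.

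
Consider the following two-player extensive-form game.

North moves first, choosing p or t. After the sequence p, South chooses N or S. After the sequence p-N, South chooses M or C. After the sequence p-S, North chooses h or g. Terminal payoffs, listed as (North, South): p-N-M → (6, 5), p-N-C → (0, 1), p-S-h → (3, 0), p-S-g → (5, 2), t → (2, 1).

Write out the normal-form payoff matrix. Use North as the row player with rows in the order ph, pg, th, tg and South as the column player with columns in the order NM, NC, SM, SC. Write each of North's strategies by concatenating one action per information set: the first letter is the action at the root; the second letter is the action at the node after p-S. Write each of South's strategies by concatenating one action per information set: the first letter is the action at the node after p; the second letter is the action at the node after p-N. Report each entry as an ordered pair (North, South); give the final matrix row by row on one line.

Row ph: NM→(6,5), NC→(0,1), SM→(3,0), SC→(3,0)
Row pg: NM→(6,5), NC→(0,1), SM→(5,2), SC→(5,2)
Row th: NM→(2,1), NC→(2,1), SM→(2,1), SC→(2,1)
Row tg: NM→(2,1), NC→(2,1), SM→(2,1), SC→(2,1)

ph: (6,5) (0,1) (3,0) (3,0) | pg: (6,5) (0,1) (5,2) (5,2) | th: (2,1) (2,1) (2,1) (2,1) | tg: (2,1) (2,1) (2,1) (2,1)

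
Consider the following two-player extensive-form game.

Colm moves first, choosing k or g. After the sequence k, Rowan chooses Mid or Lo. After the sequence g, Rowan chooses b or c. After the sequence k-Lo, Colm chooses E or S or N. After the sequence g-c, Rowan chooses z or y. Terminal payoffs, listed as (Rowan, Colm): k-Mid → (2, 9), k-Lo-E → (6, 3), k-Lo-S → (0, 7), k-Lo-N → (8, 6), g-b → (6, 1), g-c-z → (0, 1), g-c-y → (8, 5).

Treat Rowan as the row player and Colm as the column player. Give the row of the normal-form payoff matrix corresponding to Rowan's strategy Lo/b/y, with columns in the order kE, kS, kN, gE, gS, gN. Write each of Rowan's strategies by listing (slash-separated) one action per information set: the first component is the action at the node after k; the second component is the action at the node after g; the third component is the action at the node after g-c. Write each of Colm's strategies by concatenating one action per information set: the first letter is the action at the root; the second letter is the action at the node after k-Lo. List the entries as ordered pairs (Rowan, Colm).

(6,3) (0,7) (8,6) (6,1) (6,1) (6,1)

vs kE: Colm plays k → Rowan plays Lo at [k] → Colm plays E at [k-Lo] → (6, 3)
vs kS: Colm plays k → Rowan plays Lo at [k] → Colm plays S at [k-Lo] → (0, 7)
vs kN: Colm plays k → Rowan plays Lo at [k] → Colm plays N at [k-Lo] → (8, 6)
vs gE: Colm plays g → Rowan plays b at [g] → (6, 1)
vs gS: Colm plays g → Rowan plays b at [g] → (6, 1)
vs gN: Colm plays g → Rowan plays b at [g] → (6, 1)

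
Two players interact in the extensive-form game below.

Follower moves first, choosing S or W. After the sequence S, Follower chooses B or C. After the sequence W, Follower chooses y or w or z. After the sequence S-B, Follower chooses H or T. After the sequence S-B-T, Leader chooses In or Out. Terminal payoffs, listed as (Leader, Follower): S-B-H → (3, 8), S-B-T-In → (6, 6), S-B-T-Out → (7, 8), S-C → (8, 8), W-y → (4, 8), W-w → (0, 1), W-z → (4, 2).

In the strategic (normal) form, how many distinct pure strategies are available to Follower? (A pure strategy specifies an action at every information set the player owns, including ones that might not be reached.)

Follower owns the root with actions {S, W} — two choices.
Follower owns the node after S with actions {B, C} — two choices.
Follower owns the node after W with actions {y, w, z} — three choices.
Follower owns the node after S-B with actions {H, T} — two choices.
A pure strategy fixes one action at each information set independently, so the count is the product 2 × 2 × 3 × 2 = 24.

24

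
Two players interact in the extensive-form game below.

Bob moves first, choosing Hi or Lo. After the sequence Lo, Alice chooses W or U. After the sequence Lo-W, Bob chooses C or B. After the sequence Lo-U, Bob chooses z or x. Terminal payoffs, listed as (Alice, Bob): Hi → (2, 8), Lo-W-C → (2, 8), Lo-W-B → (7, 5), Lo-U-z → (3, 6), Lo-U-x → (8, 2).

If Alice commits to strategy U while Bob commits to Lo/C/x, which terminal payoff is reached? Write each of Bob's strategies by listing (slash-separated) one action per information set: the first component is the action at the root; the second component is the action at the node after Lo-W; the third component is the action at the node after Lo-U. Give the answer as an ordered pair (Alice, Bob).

Trace the play path from the root:
  Bob plays Lo
  Alice plays U at [Lo]
  Bob plays x at [Lo-U]
→ terminal payoff (8, 2).
(Bob's choice at the node after Lo-W is never reached on this path, so it doesn't affect the outcome.)

(8, 2)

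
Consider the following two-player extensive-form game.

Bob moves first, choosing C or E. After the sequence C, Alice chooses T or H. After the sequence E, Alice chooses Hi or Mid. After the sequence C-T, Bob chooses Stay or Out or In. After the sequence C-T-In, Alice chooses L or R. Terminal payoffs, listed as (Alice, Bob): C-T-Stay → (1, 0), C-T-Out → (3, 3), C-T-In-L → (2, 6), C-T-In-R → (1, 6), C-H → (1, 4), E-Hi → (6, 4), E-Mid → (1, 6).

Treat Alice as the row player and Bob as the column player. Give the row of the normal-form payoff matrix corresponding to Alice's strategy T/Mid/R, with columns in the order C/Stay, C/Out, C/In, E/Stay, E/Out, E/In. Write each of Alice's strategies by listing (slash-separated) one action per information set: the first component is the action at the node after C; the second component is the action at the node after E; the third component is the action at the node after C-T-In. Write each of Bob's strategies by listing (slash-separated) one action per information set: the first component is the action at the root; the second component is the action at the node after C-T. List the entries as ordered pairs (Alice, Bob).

(1,0) (3,3) (1,6) (1,6) (1,6) (1,6)

vs C/Stay: Bob plays C → Alice plays T at [C] → Bob plays Stay at [C-T] → (1, 0)
vs C/Out: Bob plays C → Alice plays T at [C] → Bob plays Out at [C-T] → (3, 3)
vs C/In: Bob plays C → Alice plays T at [C] → Bob plays In at [C-T] → Alice plays R at [C-T-In] → (1, 6)
vs E/Stay: Bob plays E → Alice plays Mid at [E] → (1, 6)
vs E/Out: Bob plays E → Alice plays Mid at [E] → (1, 6)
vs E/In: Bob plays E → Alice plays Mid at [E] → (1, 6)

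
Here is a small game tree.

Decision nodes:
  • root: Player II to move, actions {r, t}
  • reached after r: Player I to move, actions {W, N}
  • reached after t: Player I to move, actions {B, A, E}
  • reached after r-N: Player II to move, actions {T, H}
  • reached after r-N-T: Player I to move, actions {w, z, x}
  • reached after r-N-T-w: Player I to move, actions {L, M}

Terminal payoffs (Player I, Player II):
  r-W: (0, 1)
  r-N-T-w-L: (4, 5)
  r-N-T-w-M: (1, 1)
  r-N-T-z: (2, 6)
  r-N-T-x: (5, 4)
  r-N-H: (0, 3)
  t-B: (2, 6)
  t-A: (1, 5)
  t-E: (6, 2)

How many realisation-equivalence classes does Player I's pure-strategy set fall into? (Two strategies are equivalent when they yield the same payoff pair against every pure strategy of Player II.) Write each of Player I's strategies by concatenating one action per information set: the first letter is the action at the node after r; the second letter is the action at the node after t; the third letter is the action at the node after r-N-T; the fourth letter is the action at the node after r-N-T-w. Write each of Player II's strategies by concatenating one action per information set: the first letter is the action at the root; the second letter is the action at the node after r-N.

15

Player I has 36 pure strategies: WBwL, WBwM, WBzL, WBzM, WBxL, WBxM, WAwL, WAwM, WAzL, WAzM, WAxL, WAxM, WEwL, WEwM, WEzL, WEzM, WExL, WExM, NBwL, NBwM, NBzL, NBzM, NBxL, NBxM, NAwL, NAwM, NAzL, NAzM, NAxL, NAxM, NEwL, NEwM, NEzL, NEzM, NExL, NExM. Columns: rT, rH, tT, tH.
{WBwL, WBwM, WBzL, WBzM, WBxL, WBxM} → row (0,1) (0,1) (2,6) (2,6)
{WAwL, WAwM, WAzL, WAzM, WAxL, WAxM} → row (0,1) (0,1) (1,5) (1,5)
{WEwL, WEwM, WEzL, WEzM, WExL, WExM} → row (0,1) (0,1) (6,2) (6,2)
{NBwL} → row (4,5) (0,3) (2,6) (2,6)
{NBwM} → row (1,1) (0,3) (2,6) (2,6)
{NBzL, NBzM} → row (2,6) (0,3) (2,6) (2,6)
{NBxL, NBxM} → row (5,4) (0,3) (2,6) (2,6)
{NAwL} → row (4,5) (0,3) (1,5) (1,5)
{NAwM} → row (1,1) (0,3) (1,5) (1,5)
{NAzL, NAzM} → row (2,6) (0,3) (1,5) (1,5)
{NAxL, NAxM} → row (5,4) (0,3) (1,5) (1,5)
{NEwL} → row (4,5) (0,3) (6,2) (6,2)
{NEwM} → row (1,1) (0,3) (6,2) (6,2)
{NEzL, NEzM} → row (2,6) (0,3) (6,2) (6,2)
{NExL, NExM} → row (5,4) (0,3) (6,2) (6,2)
That's 15 distinct rows out of 36 strategies.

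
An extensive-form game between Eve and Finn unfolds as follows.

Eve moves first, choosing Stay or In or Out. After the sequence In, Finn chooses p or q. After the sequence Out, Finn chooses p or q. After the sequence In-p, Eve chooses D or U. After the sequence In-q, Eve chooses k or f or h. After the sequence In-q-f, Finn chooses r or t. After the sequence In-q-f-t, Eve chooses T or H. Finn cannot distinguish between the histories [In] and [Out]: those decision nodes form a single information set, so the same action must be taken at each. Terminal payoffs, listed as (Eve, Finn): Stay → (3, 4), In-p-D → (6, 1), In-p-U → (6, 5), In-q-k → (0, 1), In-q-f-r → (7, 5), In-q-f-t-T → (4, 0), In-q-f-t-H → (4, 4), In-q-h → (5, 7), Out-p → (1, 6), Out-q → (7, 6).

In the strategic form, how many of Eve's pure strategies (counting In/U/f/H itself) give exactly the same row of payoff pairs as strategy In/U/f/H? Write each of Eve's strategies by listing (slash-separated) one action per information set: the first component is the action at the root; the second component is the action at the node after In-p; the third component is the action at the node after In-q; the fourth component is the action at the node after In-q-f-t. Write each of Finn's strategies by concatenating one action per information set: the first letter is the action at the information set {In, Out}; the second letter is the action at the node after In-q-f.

Row for In/U/f/H (columns pr, pt, qr, qt): (6,5) (6,5) (7,5) (4,4).
Every one of Eve's information sets is on the play path for some reply by Finn when Eve follows In/U/f/H.
Changing the action at any of them therefore changes at least one column, so only In/U/f/H itself gives this row.

1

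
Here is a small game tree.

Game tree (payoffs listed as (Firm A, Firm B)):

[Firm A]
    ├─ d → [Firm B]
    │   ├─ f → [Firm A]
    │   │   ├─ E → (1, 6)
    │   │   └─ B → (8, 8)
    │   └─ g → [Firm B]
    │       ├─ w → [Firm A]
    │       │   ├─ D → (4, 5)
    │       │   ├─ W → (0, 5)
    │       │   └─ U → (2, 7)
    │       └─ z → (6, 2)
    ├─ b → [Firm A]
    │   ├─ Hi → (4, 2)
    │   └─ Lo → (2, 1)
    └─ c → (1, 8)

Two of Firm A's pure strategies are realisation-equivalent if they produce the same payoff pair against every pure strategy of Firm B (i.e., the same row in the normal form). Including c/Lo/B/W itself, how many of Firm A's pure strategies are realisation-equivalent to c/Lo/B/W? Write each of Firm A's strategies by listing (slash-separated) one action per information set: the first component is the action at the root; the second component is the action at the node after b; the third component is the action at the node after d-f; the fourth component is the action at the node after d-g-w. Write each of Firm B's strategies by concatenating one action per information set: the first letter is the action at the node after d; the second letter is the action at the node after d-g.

12

Row for c/Lo/B/W (columns fw, fz, gw, gz): (1,8) (1,8) (1,8) (1,8).
Under c/Lo/B/W, Firm A's choice at the node after b and at the node after d-f and at the node after d-g-w can never be reached regardless of what Firm B does, so varying those choices leaves every outcome unchanged.
Holding the reachable choices fixed and varying the unreachable ones freely already gives 2 × 2 × 3 = 12 equivalent strategies.
No other strategy reproduces this row, so those 12 are the full class: c/Hi/E/D, c/Hi/E/W, c/Hi/E/U, c/Hi/B/D, c/Hi/B/W, c/Hi/B/U, c/Lo/E/D, c/Lo/E/W, c/Lo/E/U, c/Lo/B/D, c/Lo/B/W, c/Lo/B/U.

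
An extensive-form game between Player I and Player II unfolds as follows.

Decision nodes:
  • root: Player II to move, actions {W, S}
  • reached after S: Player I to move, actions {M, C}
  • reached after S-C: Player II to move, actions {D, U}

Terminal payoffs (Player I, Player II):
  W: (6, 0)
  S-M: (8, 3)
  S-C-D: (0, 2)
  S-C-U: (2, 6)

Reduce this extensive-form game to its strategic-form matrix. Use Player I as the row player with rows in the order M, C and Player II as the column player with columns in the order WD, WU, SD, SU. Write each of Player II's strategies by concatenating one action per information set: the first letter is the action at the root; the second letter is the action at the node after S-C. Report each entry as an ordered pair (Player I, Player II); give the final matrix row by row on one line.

Row M: WD→(6,0), WU→(6,0), SD→(8,3), SU→(8,3)
Row C: WD→(6,0), WU→(6,0), SD→(0,2), SU→(2,6)

M: (6,0) (6,0) (8,3) (8,3) | C: (6,0) (6,0) (0,2) (2,6)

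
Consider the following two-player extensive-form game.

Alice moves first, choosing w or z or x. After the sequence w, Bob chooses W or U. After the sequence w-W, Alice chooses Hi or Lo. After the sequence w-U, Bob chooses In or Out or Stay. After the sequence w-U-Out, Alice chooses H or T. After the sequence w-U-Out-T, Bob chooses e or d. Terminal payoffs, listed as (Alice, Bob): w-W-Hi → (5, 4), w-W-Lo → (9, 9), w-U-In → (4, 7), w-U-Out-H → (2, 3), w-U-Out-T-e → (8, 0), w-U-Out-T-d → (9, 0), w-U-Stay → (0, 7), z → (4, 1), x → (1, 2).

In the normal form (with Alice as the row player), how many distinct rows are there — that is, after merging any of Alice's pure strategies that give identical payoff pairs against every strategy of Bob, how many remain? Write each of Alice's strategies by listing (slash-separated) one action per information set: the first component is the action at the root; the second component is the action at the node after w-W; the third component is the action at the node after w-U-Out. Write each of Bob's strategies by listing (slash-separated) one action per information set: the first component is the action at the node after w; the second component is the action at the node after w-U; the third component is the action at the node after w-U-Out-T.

Alice has 12 pure strategies: w/Hi/H, w/Hi/T, w/Lo/H, w/Lo/T, z/Hi/H, z/Hi/T, z/Lo/H, z/Lo/T, x/Hi/H, x/Hi/T, x/Lo/H, x/Lo/T. Columns: W/In/e, W/In/d, W/Out/e, W/Out/d, W/Stay/e, W/Stay/d, U/In/e, U/In/d, U/Out/e, U/Out/d, U/Stay/e, U/Stay/d.
{w/Hi/H} → row (5,4) (5,4) (5,4) (5,4) (5,4) (5,4) (4,7) (4,7) (2,3) (2,3) (0,7) (0,7)
{w/Hi/T} → row (5,4) (5,4) (5,4) (5,4) (5,4) (5,4) (4,7) (4,7) (8,0) (9,0) (0,7) (0,7)
{w/Lo/H} → row (9,9) (9,9) (9,9) (9,9) (9,9) (9,9) (4,7) (4,7) (2,3) (2,3) (0,7) (0,7)
{w/Lo/T} → row (9,9) (9,9) (9,9) (9,9) (9,9) (9,9) (4,7) (4,7) (8,0) (9,0) (0,7) (0,7)
{z/Hi/H, z/Hi/T, z/Lo/H, z/Lo/T} → row (4,1) (4,1) (4,1) (4,1) (4,1) (4,1) (4,1) (4,1) (4,1) (4,1) (4,1) (4,1)
{x/Hi/H, x/Hi/T, x/Lo/H, x/Lo/T} → row (1,2) (1,2) (1,2) (1,2) (1,2) (1,2) (1,2) (1,2) (1,2) (1,2) (1,2) (1,2)
That's 6 distinct rows out of 12 strategies.

6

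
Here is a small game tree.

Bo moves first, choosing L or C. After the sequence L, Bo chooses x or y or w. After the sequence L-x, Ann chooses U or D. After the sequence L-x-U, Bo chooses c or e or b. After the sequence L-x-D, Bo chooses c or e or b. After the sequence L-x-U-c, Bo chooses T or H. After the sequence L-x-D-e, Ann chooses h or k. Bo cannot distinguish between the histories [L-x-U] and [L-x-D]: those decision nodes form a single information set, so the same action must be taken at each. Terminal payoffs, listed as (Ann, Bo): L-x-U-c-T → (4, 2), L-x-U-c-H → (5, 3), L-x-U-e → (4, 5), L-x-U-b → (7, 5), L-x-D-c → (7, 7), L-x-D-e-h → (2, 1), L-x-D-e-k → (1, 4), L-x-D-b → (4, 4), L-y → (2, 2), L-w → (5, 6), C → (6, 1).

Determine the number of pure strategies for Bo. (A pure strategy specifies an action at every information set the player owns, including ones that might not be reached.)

36

Bo owns the root with actions {L, C} — two choices.
Bo owns the node after L with actions {x, y, w} — three choices.
Bo owns the information set {L-x-U, L-x-D} with actions {c, e, b} — three choices.
Bo owns the node after L-x-U-c with actions {T, H} — two choices.
A pure strategy fixes one action at each information set independently, so the count is the product 2 × 3 × 3 × 2 = 36.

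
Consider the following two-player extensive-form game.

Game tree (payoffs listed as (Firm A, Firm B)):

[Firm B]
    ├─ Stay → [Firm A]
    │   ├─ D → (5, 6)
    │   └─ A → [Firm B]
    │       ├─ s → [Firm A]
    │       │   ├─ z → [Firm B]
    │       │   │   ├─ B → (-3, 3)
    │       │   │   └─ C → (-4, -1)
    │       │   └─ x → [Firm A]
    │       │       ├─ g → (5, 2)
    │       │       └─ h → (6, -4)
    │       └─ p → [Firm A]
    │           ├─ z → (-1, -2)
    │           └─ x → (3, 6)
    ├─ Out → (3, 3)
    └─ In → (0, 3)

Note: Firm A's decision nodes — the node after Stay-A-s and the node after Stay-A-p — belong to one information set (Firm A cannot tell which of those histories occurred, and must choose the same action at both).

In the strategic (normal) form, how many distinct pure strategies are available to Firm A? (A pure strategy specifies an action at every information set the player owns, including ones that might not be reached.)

Firm A owns the node after Stay with actions {D, A} — two choices.
Firm A owns the information set {Stay-A-s, Stay-A-p} with actions {z, x} — two choices.
Firm A owns the node after Stay-A-s-x with actions {g, h} — two choices.
A pure strategy fixes one action at each information set independently, so the count is the product 2 × 2 × 2 = 8.
(For reference, Firm B has 12 pure strategies, giving a 8×12 normal-form matrix.)

8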